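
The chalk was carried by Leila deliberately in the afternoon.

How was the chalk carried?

deliberately

'deliberately' marks the manner of the carrying event.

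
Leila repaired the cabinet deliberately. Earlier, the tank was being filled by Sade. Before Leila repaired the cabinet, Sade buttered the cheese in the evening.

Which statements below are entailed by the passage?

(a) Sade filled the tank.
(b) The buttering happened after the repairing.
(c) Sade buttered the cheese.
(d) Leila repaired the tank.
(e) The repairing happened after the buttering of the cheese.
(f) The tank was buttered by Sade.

(a) Not entailed — 'was filling' is progressive on an accomplishment; it does not entail the completed 'filled'.
(b) Not entailed — the narrative places the buttering before the repairing, not after.
(c) Entailed — this follows by dropping conjuncts from the buttering event's description.
(d) Not entailed — Leila repaired the cabinet, not the tank; the tank belongs to the filling event.
(e) Entailed — the narrative places the buttering before the repairing.
(f) Not entailed — Sade buttered the cheese, not the tank; the tank belongs to the filling event.

(c), (e)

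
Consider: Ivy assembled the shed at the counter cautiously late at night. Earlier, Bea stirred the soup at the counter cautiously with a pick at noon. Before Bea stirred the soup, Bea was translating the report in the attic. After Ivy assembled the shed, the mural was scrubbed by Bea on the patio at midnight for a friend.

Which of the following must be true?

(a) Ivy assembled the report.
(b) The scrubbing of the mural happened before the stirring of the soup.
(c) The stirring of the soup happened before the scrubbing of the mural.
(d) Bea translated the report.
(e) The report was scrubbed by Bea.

(c)

(a) Not entailed — Ivy assembled the shed, not the report; the report belongs to the translating event.
(b) Not entailed — the narrative places the stirring before the scrubbing, not after.
(c) Entailed — the narrative places the stirring before the scrubbing.
(d) Not entailed — 'was translating' is progressive on an accomplishment; it does not entail the completed 'translated'.
(e) Not entailed — Bea scrubbed the mural, not the report; the report belongs to the translating event.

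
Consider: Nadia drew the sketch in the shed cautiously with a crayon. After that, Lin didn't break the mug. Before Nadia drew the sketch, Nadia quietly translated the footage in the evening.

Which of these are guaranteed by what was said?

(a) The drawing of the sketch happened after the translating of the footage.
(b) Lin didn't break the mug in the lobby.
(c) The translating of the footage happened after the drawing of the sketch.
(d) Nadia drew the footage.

(a), (b)

(a) Entailed — the narrative places the translating before the drawing.
(b) Entailed — under negation, adding a further restriction is entailed: if no such breaking event occurred, none occurred in the lobby either.
(c) Not entailed — the narrative places the translating before the drawing, not after.
(d) Not entailed — Nadia drew the sketch, not the footage; the footage belongs to the translating event.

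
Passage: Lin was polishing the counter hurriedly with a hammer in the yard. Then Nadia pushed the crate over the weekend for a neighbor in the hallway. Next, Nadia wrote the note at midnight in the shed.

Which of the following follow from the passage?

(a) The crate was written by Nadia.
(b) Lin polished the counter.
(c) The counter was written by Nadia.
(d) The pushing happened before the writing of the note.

(a) Not entailed — Nadia wrote the note, not the crate; the crate belongs to the pushing event.
(b) Entailed — 'polish' is an activity; 'was polishing' entails that some polishing happened, so 'polished' holds.
(c) Not entailed — Nadia wrote the note, not the counter; the counter belongs to the polishing event.
(d) Entailed — the narrative places the pushing before the writing.

(b), (d)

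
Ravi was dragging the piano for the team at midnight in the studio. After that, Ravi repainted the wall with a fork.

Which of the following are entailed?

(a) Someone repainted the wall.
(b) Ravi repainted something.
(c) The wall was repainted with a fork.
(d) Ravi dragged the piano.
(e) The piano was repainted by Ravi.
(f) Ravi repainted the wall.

(a) Entailed — this follows by dropping conjuncts from the repainting event's description.
(b) Entailed — dropping 'with a fork' and generalizing the patient leaves a sub-description the original still satisfies.
(c) Entailed — the original entails any weakening of itself; this just generalizes the agent.
(d) Entailed — 'drag' is an activity; 'was dragging' entails that some dragging happened, so 'dragged' holds.
(e) Not entailed — Ravi repainted the wall, not the piano; the piano belongs to the dragging event.
(f) Entailed — this follows by dropping conjuncts from the repainting event's description.

(a), (b), (c), (d), (f)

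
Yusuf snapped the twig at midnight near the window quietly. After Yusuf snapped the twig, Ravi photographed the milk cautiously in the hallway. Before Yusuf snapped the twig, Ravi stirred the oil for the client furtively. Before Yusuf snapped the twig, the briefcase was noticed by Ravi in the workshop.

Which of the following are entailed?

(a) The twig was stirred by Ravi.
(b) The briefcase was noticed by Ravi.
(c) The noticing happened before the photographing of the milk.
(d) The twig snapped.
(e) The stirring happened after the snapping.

(b), (c), (d)

(a) Not entailed — Ravi stirred the oil, not the twig; the twig belongs to the snapping event.
(b) Entailed — every conjunct here is already in the original noticing event.
(c) Entailed — the narrative places the noticing before the photographing.
(d) Entailed — 'Yusuf snapped the twig' is causative; it entails the inchoative 'the twig snapped'.
(e) Not entailed — the narrative places the stirring before the snapping, not after.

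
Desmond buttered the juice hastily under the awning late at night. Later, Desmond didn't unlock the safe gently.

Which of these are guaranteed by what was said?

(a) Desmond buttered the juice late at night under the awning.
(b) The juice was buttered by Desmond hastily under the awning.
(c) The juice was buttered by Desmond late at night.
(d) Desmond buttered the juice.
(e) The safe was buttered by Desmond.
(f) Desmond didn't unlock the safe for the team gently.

(a), (b), (c), (d), (f)

(a) Entailed — every conjunct here is already in the original buttering event.
(b) Entailed — every conjunct here is already in the original buttering event.
(c) Entailed — this follows by dropping conjuncts from the buttering event's description.
(d) Entailed — this follows by dropping conjuncts from the buttering event's description.
(e) Not entailed — Desmond buttered the juice, not the safe; the safe belongs to the unlocking event.
(f) Entailed — under negation, adding a further restriction is entailed: if no such unlocking event occurred, none occurred for the team either.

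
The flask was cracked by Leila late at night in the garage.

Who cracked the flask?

Leila

'Leila' marks the agent of the cracking event.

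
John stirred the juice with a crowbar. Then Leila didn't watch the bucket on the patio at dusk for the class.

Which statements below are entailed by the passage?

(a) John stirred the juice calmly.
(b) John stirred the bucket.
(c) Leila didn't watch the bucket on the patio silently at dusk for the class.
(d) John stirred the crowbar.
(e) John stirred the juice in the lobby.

(a) Not entailed — 'calmly' adds information not in the original event.
(b) Not entailed — John stirred the juice, not the bucket; the bucket belongs to the watching event.
(c) Entailed — under negation, adding a further restriction is entailed: if no such watching event occurred, none occurred silently either.
(d) Not entailed — the crowbar is the instrument, not what was stirred.
(e) Not entailed — 'in the lobby' adds information not in the original event.

(c)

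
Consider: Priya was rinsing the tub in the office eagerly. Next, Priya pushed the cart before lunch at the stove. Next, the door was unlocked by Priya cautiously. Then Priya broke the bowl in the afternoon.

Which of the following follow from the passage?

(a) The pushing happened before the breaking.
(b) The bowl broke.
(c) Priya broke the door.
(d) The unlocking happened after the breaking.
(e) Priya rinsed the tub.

(a), (b), (e)

(a) Entailed — the narrative places the pushing before the breaking.
(b) Entailed — 'Priya broke the bowl' is causative; it entails the inchoative 'the bowl broke'.
(c) Not entailed — Priya broke the bowl, not the door; the door belongs to the unlocking event.
(d) Not entailed — the narrative places the unlocking before the breaking, not after.
(e) Entailed — 'rinse' is an activity; 'was rinsing' entails that some rinsing happened, so 'rinsed' holds.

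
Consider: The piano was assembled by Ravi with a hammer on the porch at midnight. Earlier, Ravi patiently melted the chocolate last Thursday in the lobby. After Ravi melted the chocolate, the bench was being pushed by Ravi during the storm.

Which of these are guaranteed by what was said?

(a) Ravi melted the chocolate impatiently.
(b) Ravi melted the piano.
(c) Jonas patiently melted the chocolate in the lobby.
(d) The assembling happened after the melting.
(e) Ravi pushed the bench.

(d), (e)

(a) Not entailed — 'impatiently' adds a manner not in (and inconsistent with) the original.
(b) Not entailed — Ravi melted the chocolate, not the piano; the piano belongs to the assembling event.
(c) Not entailed — the passage has Ravi melting the chocolate, not Jonas.
(d) Entailed — the narrative places the melting before the assembling.
(e) Entailed — 'push' is an activity; 'was pushing' entails that some pushing happened, so 'pushed' holds.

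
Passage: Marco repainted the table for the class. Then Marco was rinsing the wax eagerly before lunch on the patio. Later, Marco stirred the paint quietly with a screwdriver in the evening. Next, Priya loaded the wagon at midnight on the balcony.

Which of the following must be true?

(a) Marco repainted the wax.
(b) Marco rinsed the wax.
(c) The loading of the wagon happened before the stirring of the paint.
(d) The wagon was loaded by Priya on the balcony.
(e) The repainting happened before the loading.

(a) Not entailed — Marco repainted the table, not the wax; the wax belongs to the rinsing event.
(b) Entailed — 'rinse' is an activity; 'was rinsing' entails that some rinsing happened, so 'rinsed' holds.
(c) Not entailed — the narrative places the stirring before the loading, not after.
(d) Entailed — this follows by dropping conjuncts from the loading event's description.
(e) Entailed — the narrative places the repainting before the loading.

(b), (d), (e)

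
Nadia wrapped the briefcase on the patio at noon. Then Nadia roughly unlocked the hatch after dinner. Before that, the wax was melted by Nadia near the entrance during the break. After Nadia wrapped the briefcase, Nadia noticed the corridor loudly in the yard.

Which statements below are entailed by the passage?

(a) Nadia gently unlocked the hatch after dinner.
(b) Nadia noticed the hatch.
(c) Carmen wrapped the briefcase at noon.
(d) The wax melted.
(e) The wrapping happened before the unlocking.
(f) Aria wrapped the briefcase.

(a) Not entailed — 'gently' adds a manner not in (and inconsistent with) the original.
(b) Not entailed — Nadia noticed the corridor, not the hatch; the hatch belongs to the unlocking event.
(c) Not entailed — the passage has Nadia wrapping the briefcase, not Carmen.
(d) Entailed — 'Nadia melted the wax' is causative; it entails the inchoative 'the wax melted'.
(e) Entailed — the narrative places the wrapping before the unlocking.
(f) Not entailed — the passage has Nadia wrapping the briefcase, not Aria.

(d), (e)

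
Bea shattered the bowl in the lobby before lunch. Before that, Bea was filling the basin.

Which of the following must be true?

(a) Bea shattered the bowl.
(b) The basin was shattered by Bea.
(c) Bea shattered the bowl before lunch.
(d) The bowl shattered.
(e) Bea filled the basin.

(a), (c), (d)

(a) Entailed — every conjunct here is already in the original shattering event.
(b) Not entailed — Bea shattered the bowl, not the basin; the basin belongs to the filling event.
(c) Entailed — this follows by dropping conjuncts from the shattering event's description.
(d) Entailed — 'Bea shattered the bowl' is causative; it entails the inchoative 'the bowl shattered'.
(e) Not entailed — 'was filling' is progressive on an accomplishment; it does not entail the completed 'filled'.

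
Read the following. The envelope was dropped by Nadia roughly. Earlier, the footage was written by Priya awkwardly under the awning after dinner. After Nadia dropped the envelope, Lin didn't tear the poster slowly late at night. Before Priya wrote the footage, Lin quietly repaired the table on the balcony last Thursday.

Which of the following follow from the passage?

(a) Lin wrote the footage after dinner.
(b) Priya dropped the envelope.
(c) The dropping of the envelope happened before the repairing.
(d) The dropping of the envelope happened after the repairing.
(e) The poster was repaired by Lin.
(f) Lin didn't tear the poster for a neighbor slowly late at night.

(d), (f)

(a) Not entailed — the passage has Priya writing the footage, not Lin.
(b) Not entailed — the passage has Nadia dropping the envelope, not Priya.
(c) Not entailed — the narrative places the repairing before the dropping, not after.
(d) Entailed — the narrative places the repairing before the dropping.
(e) Not entailed — Lin repaired the table, not the poster; the poster belongs to the tearing event.
(f) Entailed — under negation, adding a further restriction is entailed: if no such tearing event occurred, none occurred for a neighbor either.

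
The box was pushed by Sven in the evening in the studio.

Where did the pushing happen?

in the studio

'in the studio' marks the location of the pushing event.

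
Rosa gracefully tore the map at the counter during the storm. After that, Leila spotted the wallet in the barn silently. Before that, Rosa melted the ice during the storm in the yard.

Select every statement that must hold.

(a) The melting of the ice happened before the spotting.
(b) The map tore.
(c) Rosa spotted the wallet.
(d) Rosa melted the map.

(a) Entailed — the narrative places the melting before the spotting.
(b) Entailed — 'Rosa tore the map' is causative; it entails the inchoative 'the map tore'.
(c) Not entailed — the passage has Leila spotting the wallet, not Rosa.
(d) Not entailed — Rosa melted the ice, not the map; the map belongs to the tearing event.

(a), (b)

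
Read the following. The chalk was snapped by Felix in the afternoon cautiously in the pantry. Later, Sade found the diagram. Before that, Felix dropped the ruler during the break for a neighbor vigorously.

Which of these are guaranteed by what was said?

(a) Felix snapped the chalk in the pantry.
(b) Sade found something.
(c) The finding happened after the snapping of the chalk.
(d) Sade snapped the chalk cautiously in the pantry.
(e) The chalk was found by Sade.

(a) Entailed — this follows by dropping conjuncts from the snapping event's description.
(b) Entailed — every conjunct here is already in the original finding event.
(c) Entailed — the narrative places the snapping before the finding.
(d) Not entailed — the passage has Felix snapping the chalk, not Sade.
(e) Not entailed — Sade found the diagram, not the chalk; the chalk belongs to the snapping event.

(a), (b), (c)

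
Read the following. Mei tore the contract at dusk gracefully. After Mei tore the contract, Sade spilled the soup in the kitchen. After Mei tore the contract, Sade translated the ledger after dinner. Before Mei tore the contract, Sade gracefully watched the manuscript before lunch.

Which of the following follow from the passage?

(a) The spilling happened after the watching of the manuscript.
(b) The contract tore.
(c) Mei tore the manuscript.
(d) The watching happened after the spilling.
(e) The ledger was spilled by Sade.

(a) Entailed — the narrative places the watching before the spilling.
(b) Entailed — 'Mei tore the contract' is causative; it entails the inchoative 'the contract tore'.
(c) Not entailed — Mei tore the contract, not the manuscript; the manuscript belongs to the watching event.
(d) Not entailed — the narrative places the watching before the spilling, not after.
(e) Not entailed — Sade spilled the soup, not the ledger; the ledger belongs to the translating event.

(a), (b)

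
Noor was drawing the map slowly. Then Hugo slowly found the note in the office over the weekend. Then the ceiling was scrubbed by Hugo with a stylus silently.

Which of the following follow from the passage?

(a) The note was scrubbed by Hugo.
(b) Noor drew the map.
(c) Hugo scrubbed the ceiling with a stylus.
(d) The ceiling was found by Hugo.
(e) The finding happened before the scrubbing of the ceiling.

(c), (e)

(a) Not entailed — Hugo scrubbed the ceiling, not the note; the note belongs to the finding event.
(b) Not entailed — 'was drawing' is progressive on an accomplishment; it does not entail the completed 'drew'.
(c) Entailed — this follows by dropping conjuncts from the scrubbing event's description.
(d) Not entailed — Hugo found the note, not the ceiling; the ceiling belongs to the scrubbing event.
(e) Entailed — the narrative places the finding before the scrubbing.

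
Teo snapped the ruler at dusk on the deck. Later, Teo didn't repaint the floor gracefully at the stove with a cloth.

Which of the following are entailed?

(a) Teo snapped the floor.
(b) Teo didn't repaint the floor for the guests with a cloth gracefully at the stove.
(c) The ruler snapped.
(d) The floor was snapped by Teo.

(b), (c)

(a) Not entailed — Teo snapped the ruler, not the floor; the floor belongs to the repainting event.
(b) Entailed — under negation, adding a further restriction is entailed: if no such repainting event occurred, none occurred for the guests either.
(c) Entailed — 'Teo snapped the ruler' is causative; it entails the inchoative 'the ruler snapped'.
(d) Not entailed — Teo snapped the ruler, not the floor; the floor belongs to the repainting event.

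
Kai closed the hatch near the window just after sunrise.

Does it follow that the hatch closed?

yes

'Kai closed the hatch' is the causative; it entails the inchoative 'the hatch closed'.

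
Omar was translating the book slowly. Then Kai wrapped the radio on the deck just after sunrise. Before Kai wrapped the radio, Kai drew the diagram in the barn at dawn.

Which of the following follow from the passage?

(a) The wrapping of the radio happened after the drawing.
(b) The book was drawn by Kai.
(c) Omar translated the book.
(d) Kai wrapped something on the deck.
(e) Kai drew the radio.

(a), (d)

(a) Entailed — the narrative places the drawing before the wrapping.
(b) Not entailed — Kai drew the diagram, not the book; the book belongs to the translating event.
(c) Not entailed — 'was translating' is progressive on an accomplishment; it does not entail the completed 'translated'.
(d) Entailed — the original entails any weakening of itself; this just drops 'just after sunrise' and generalizes the patient.
(e) Not entailed — Kai drew the diagram, not the radio; the radio belongs to the wrapping event.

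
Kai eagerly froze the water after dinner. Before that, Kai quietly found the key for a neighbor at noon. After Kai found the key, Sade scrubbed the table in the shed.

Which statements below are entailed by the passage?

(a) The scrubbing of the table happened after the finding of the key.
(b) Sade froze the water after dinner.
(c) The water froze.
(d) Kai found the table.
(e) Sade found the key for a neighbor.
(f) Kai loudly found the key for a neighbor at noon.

(a), (c)

(a) Entailed — the narrative places the finding before the scrubbing.
(b) Not entailed — the passage has Kai freezing the water, not Sade.
(c) Entailed — 'Kai froze the water' is causative; it entails the inchoative 'the water froze'.
(d) Not entailed — Kai found the key, not the table; the table belongs to the scrubbing event.
(e) Not entailed — the passage has Kai finding the key, not Sade.
(f) Not entailed — 'loudly' adds a manner not in (and inconsistent with) the original.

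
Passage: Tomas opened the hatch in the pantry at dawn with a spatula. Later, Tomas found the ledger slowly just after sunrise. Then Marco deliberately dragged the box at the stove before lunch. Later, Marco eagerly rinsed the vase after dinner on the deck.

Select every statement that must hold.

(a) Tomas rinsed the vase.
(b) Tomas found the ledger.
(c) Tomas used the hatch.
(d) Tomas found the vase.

(a) Not entailed — the passage has Marco rinsing the vase, not Tomas.
(b) Entailed — every conjunct here is already in the original finding event.
(c) Not entailed — the hatch is the patient, not an instrument — Tomas used a spatula.
(d) Not entailed — Tomas found the ledger, not the vase; the vase belongs to the rinsing event.

(b)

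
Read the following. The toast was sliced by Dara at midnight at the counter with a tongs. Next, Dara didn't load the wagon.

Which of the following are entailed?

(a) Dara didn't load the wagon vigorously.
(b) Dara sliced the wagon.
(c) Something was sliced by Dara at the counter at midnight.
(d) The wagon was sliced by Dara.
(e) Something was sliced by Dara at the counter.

(a) Entailed — under negation, adding a further restriction is entailed: if no such loading event occurred, none occurred vigorously either.
(b) Not entailed — Dara sliced the toast, not the wagon; the wagon belongs to the loading event.
(c) Entailed — every conjunct here is already in the original slicing event.
(d) Not entailed — Dara sliced the toast, not the wagon; the wagon belongs to the loading event.
(e) Entailed — dropping 'with a tongs', 'at midnight' and generalizing the patient leaves a sub-description the original still satisfies.

(a), (c), (e)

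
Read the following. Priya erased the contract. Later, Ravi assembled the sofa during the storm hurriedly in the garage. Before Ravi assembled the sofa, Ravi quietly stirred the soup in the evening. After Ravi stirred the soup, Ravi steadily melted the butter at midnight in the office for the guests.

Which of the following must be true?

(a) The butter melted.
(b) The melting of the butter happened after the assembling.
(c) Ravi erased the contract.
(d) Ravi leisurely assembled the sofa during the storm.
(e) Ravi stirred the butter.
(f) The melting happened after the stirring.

(a) Entailed — 'Ravi melted the butter' is causative; it entails the inchoative 'the butter melted'.
(b) Not entailed — the narrative doesn't order the assembling relative to the melting.
(c) Not entailed — the passage has Priya erasing the contract, not Ravi.
(d) Not entailed — 'leisurely' adds a manner not in (and inconsistent with) the original.
(e) Not entailed — Ravi stirred the soup, not the butter; the butter belongs to the melting event.
(f) Entailed — the narrative places the stirring before the melting.

(a), (f)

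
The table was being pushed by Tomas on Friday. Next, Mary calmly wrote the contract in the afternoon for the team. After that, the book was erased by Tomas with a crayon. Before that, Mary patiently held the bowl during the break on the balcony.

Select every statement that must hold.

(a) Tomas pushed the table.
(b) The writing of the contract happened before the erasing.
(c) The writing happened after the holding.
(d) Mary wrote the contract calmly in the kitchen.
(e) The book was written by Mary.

(a) Entailed — 'push' is an activity; 'was pushing' entails that some pushing happened, so 'pushed' holds.
(b) Entailed — the narrative places the writing before the erasing.
(c) Not entailed — the narrative doesn't order the holding relative to the writing.
(d) Not entailed — 'in the kitchen' adds information not in the original event.
(e) Not entailed — Mary wrote the contract, not the book; the book belongs to the erasing event.

(a), (b)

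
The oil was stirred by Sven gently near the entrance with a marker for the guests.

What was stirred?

the oil

'the oil' marks the patient of the stirring event.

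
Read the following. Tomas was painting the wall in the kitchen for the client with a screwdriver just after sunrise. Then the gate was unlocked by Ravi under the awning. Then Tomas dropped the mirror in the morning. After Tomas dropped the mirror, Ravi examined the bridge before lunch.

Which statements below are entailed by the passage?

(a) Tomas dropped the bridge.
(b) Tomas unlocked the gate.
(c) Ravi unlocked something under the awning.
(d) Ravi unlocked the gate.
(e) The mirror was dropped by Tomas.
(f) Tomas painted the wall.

(a) Not entailed — Tomas dropped the mirror, not the bridge; the bridge belongs to the examining event.
(b) Not entailed — the passage has Ravi unlocking the gate, not Tomas.
(c) Entailed — generalizing the patient leaves a sub-description the original still satisfies.
(d) Entailed — this follows by dropping conjuncts from the unlocking event's description.
(e) Entailed — dropping 'in the morning' leaves a sub-description the original still satisfies.
(f) Not entailed — 'was painting' is progressive on an accomplishment; it does not entail the completed 'painted'.

(c), (d), (e)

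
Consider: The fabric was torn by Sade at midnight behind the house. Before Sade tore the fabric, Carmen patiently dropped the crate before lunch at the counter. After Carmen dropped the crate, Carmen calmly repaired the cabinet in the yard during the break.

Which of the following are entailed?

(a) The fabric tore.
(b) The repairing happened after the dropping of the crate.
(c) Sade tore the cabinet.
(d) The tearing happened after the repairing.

(a), (b)

(a) Entailed — 'Sade tore the fabric' is causative; it entails the inchoative 'the fabric tore'.
(b) Entailed — the narrative places the dropping before the repairing.
(c) Not entailed — Sade tore the fabric, not the cabinet; the cabinet belongs to the repairing event.
(d) Not entailed — the narrative doesn't order the repairing relative to the tearing.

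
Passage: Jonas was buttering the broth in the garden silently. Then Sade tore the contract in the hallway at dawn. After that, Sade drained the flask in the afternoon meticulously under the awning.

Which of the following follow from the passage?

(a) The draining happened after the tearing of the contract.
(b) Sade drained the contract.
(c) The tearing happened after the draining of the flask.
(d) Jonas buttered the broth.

(a) Entailed — the narrative places the tearing before the draining.
(b) Not entailed — Sade drained the flask, not the contract; the contract belongs to the tearing event.
(c) Not entailed — the narrative places the tearing before the draining, not after.
(d) Not entailed — 'was buttering' is progressive on an accomplishment; it does not entail the completed 'buttered'.

(a)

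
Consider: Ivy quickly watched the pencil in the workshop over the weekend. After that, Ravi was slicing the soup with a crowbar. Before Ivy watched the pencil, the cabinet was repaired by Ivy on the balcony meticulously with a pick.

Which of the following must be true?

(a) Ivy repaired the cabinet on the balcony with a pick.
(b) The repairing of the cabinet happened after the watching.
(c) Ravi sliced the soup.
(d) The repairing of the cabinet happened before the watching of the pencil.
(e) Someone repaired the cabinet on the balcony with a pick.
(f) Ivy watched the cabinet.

(a), (d), (e)

(a) Entailed — every conjunct here is already in the original repairing event.
(b) Not entailed — the narrative places the repairing before the watching, not after.
(c) Not entailed — 'was slicing' is progressive on an accomplishment; it does not entail the completed 'sliced'.
(d) Entailed — the narrative places the repairing before the watching.
(e) Entailed — the original entails any weakening of itself; this just drops 'meticulously' and generalizes the agent.
(f) Not entailed — Ivy watched the pencil, not the cabinet; the cabinet belongs to the repairing event.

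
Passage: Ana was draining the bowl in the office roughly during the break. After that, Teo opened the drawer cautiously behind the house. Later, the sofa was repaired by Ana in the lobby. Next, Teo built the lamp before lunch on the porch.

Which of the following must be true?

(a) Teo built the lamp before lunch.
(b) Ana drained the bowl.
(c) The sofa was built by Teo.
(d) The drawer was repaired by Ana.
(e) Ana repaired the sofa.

(a), (e)

(a) Entailed — every conjunct here is already in the original building event.
(b) Not entailed — 'was draining' is progressive on an accomplishment; it does not entail the completed 'drained'.
(c) Not entailed — Teo built the lamp, not the sofa; the sofa belongs to the repairing event.
(d) Not entailed — Ana repaired the sofa, not the drawer; the drawer belongs to the opening event.
(e) Entailed — the original entails any weakening of itself; this just drops 'in the lobby'.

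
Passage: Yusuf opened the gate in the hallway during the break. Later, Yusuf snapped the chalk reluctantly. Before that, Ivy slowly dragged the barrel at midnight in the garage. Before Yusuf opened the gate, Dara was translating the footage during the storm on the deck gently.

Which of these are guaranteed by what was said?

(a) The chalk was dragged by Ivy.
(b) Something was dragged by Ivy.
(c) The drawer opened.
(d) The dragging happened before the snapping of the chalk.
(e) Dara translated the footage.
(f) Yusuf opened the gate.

(b), (d), (f)

(a) Not entailed — Ivy dragged the barrel, not the chalk; the chalk belongs to the snapping event.
(b) Entailed — every conjunct here is already in the original dragging event.
(c) Not entailed — the gate is what opened, not the drawer.
(d) Entailed — the narrative places the dragging before the snapping.
(e) Not entailed — 'was translating' is progressive on an accomplishment; it does not entail the completed 'translated'.
(f) Entailed — dropping 'in the hallway', 'during the break' leaves a sub-description the original still satisfies.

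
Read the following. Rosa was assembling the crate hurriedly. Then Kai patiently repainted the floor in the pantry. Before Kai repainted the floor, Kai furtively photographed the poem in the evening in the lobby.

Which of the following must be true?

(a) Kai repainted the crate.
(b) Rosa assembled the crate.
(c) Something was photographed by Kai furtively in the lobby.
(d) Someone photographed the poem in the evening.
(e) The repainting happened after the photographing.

(c), (d), (e)

(a) Not entailed — Kai repainted the floor, not the crate; the crate belongs to the assembling event.
(b) Not entailed — 'was assembling' is progressive on an accomplishment; it does not entail the completed 'assembled'.
(c) Entailed — dropping 'in the evening' and generalizing the patient leaves a sub-description the original still satisfies.
(d) Entailed — the original entails any weakening of itself; this just drops 'furtively', 'in the lobby' and generalizes the agent.
(e) Entailed — the narrative places the photographing before the repainting.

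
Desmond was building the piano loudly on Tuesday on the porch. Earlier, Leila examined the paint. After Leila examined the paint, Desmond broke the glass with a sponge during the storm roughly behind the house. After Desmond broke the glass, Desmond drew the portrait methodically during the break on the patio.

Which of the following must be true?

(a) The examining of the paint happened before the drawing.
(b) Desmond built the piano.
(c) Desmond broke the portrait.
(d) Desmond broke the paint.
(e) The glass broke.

(a) Entailed — the narrative places the examining before the drawing.
(b) Not entailed — 'was building' is progressive on an accomplishment; it does not entail the completed 'built'.
(c) Not entailed — Desmond broke the glass, not the portrait; the portrait belongs to the drawing event.
(d) Not entailed — Desmond broke the glass, not the paint; the paint belongs to the examining event.
(e) Entailed — 'Desmond broke the glass' is causative; it entails the inchoative 'the glass broke'.

(a), (e)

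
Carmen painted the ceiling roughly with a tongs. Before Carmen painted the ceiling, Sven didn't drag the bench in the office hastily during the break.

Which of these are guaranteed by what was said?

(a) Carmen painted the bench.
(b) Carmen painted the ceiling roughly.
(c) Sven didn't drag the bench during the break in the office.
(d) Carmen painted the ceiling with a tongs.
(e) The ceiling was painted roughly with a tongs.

(b), (d), (e)

(a) Not entailed — Carmen painted the ceiling, not the bench; the bench belongs to the dragging event.
(b) Entailed — the original entails any weakening of itself; this just drops 'with a tongs'.
(c) Not entailed — dropping 'hastily' under negation is not valid — the original leaves open that Sven dragged the bench some other way.
(d) Entailed — this follows by dropping conjuncts from the painting event's description.
(e) Entailed — this follows by dropping conjuncts from the painting event's description.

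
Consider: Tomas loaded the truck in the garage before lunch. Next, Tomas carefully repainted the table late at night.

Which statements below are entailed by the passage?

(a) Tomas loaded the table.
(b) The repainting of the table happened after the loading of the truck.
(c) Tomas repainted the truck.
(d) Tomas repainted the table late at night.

(b), (d)

(a) Not entailed — Tomas loaded the truck, not the table; the table belongs to the repainting event.
(b) Entailed — the narrative places the loading before the repainting.
(c) Not entailed — Tomas repainted the table, not the truck; the truck belongs to the loading event.
(d) Entailed — this follows by dropping conjuncts from the repainting event's description.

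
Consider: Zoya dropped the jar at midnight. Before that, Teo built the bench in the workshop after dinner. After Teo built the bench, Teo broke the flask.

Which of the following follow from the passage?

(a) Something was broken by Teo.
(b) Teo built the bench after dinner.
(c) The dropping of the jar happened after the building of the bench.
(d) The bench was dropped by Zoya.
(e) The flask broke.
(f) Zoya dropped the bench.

(a), (b), (c), (e)

(a) Entailed — generalizing the patient leaves a sub-description the original still satisfies.
(b) Entailed — dropping 'in the workshop' leaves a sub-description the original still satisfies.
(c) Entailed — the narrative places the building before the dropping.
(d) Not entailed — Zoya dropped the jar, not the bench; the bench belongs to the building event.
(e) Entailed — 'Teo broke the flask' is causative; it entails the inchoative 'the flask broke'.
(f) Not entailed — Zoya dropped the jar, not the bench; the bench belongs to the building event.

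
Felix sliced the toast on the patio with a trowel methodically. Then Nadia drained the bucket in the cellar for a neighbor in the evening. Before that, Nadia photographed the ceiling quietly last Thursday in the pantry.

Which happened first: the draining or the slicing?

The connectives place the slicing before the draining.

the slicing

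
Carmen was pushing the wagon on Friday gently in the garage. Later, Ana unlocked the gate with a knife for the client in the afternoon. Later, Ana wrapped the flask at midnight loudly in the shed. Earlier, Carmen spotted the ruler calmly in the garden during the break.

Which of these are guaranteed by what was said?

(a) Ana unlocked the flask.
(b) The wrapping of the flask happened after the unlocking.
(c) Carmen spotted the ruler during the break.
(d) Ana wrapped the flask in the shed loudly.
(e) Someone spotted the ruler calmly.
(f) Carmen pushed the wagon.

(a) Not entailed — Ana unlocked the gate, not the flask; the flask belongs to the wrapping event.
(b) Entailed — the narrative places the unlocking before the wrapping.
(c) Entailed — dropping 'calmly', 'in the garden' leaves a sub-description the original still satisfies.
(d) Entailed — every conjunct here is already in the original wrapping event.
(e) Entailed — dropping 'in the garden', 'during the break' and generalizing the agent leaves a sub-description the original still satisfies.
(f) Entailed — 'push' is an activity; 'was pushing' entails that some pushing happened, so 'pushed' holds.

(b), (c), (d), (e), (f)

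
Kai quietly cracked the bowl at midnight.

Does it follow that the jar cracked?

Nothing is said about any jar; only the bowl is affected.

no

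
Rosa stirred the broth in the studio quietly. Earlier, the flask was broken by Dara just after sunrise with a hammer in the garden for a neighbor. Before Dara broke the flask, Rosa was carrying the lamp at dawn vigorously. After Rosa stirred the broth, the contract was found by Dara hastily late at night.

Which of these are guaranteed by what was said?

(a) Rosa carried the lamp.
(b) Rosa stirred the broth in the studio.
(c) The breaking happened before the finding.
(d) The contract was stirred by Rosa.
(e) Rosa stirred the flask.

(a) Entailed — 'carry' is an activity; 'was carrying' entails that some carrying happened, so 'carried' holds.
(b) Entailed — the original entails any weakening of itself; this just drops 'quietly'.
(c) Entailed — the narrative places the breaking before the finding.
(d) Not entailed — Rosa stirred the broth, not the contract; the contract belongs to the finding event.
(e) Not entailed — Rosa stirred the broth, not the flask; the flask belongs to the breaking event.

(a), (b), (c)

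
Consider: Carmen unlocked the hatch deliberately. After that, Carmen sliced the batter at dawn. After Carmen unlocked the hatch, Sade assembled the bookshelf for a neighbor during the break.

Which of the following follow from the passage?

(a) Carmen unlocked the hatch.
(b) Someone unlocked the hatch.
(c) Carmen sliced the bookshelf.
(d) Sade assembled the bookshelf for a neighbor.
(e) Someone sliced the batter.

(a), (b), (d), (e)

(a) Entailed — this follows by dropping conjuncts from the unlocking event's description.
(b) Entailed — dropping 'deliberately' and generalizing the agent leaves a sub-description the original still satisfies.
(c) Not entailed — Carmen sliced the batter, not the bookshelf; the bookshelf belongs to the assembling event.
(d) Entailed — this follows by dropping conjuncts from the assembling event's description.
(e) Entailed — dropping 'at dawn' and generalizing the agent leaves a sub-description the original still satisfies.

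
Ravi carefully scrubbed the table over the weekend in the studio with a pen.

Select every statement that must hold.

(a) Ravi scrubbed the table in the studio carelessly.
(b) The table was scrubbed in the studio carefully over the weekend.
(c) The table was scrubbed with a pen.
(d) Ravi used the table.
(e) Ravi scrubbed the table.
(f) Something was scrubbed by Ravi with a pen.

(a) Not entailed — 'carelessly' adds a manner not in (and inconsistent with) the original.
(b) Entailed — this follows by dropping conjuncts from the scrubbing event's description.
(c) Entailed — this follows by dropping conjuncts from the scrubbing event's description.
(d) Not entailed — the table is the patient, not an instrument — Ravi used a pen.
(e) Entailed — this follows by dropping conjuncts from the scrubbing event's description.
(f) Entailed — every conjunct here is already in the original scrubbing event.

(b), (c), (e), (f)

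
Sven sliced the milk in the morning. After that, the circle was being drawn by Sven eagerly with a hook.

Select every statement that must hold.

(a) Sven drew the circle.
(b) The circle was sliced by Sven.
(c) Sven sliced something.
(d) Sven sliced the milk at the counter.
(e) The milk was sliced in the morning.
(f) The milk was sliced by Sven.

(c), (e), (f)

(a) Not entailed — 'was drawing' is progressive on an accomplishment; it does not entail the completed 'drew'.
(b) Not entailed — Sven sliced the milk, not the circle; the circle belongs to the drawing event.
(c) Entailed — dropping 'in the morning' and generalizing the patient leaves a sub-description the original still satisfies.
(d) Not entailed — 'at the counter' adds information not in the original event.
(e) Entailed — this follows by dropping conjuncts from the slicing event's description.
(f) Entailed — the original entails any weakening of itself; this just drops 'in the morning'.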